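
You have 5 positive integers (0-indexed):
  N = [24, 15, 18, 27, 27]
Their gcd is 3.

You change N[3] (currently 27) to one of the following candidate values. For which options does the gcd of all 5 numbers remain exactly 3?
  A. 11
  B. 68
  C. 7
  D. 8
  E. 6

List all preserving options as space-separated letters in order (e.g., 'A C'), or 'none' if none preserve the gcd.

Answer: E

Derivation:
Old gcd = 3; gcd of others (without N[3]) = 3
New gcd for candidate v: gcd(3, v). Preserves old gcd iff gcd(3, v) = 3.
  Option A: v=11, gcd(3,11)=1 -> changes
  Option B: v=68, gcd(3,68)=1 -> changes
  Option C: v=7, gcd(3,7)=1 -> changes
  Option D: v=8, gcd(3,8)=1 -> changes
  Option E: v=6, gcd(3,6)=3 -> preserves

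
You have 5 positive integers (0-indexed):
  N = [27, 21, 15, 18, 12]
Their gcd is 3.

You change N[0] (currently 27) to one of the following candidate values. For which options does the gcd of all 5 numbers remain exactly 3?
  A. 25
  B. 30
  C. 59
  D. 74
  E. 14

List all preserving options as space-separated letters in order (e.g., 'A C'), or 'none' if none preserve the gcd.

Old gcd = 3; gcd of others (without N[0]) = 3
New gcd for candidate v: gcd(3, v). Preserves old gcd iff gcd(3, v) = 3.
  Option A: v=25, gcd(3,25)=1 -> changes
  Option B: v=30, gcd(3,30)=3 -> preserves
  Option C: v=59, gcd(3,59)=1 -> changes
  Option D: v=74, gcd(3,74)=1 -> changes
  Option E: v=14, gcd(3,14)=1 -> changes

Answer: B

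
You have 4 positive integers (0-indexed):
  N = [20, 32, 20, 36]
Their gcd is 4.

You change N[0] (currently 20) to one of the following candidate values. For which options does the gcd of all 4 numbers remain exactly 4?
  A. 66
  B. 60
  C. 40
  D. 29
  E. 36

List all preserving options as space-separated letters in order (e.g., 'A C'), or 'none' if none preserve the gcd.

Answer: B C E

Derivation:
Old gcd = 4; gcd of others (without N[0]) = 4
New gcd for candidate v: gcd(4, v). Preserves old gcd iff gcd(4, v) = 4.
  Option A: v=66, gcd(4,66)=2 -> changes
  Option B: v=60, gcd(4,60)=4 -> preserves
  Option C: v=40, gcd(4,40)=4 -> preserves
  Option D: v=29, gcd(4,29)=1 -> changes
  Option E: v=36, gcd(4,36)=4 -> preserves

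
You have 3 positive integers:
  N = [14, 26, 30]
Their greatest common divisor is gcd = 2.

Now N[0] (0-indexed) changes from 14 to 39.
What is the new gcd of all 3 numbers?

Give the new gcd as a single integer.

Numbers: [14, 26, 30], gcd = 2
Change: index 0, 14 -> 39
gcd of the OTHER numbers (without index 0): gcd([26, 30]) = 2
New gcd = gcd(g_others, new_val) = gcd(2, 39) = 1

Answer: 1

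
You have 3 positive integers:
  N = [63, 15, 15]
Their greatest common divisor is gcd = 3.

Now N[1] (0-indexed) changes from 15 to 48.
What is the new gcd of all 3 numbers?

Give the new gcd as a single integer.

Answer: 3

Derivation:
Numbers: [63, 15, 15], gcd = 3
Change: index 1, 15 -> 48
gcd of the OTHER numbers (without index 1): gcd([63, 15]) = 3
New gcd = gcd(g_others, new_val) = gcd(3, 48) = 3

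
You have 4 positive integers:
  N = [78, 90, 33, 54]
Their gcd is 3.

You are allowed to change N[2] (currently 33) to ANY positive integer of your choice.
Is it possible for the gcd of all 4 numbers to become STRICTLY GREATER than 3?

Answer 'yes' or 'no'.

Current gcd = 3
gcd of all OTHER numbers (without N[2]=33): gcd([78, 90, 54]) = 6
The new gcd after any change is gcd(6, new_value).
This can be at most 6.
Since 6 > old gcd 3, the gcd CAN increase (e.g., set N[2] = 6).

Answer: yes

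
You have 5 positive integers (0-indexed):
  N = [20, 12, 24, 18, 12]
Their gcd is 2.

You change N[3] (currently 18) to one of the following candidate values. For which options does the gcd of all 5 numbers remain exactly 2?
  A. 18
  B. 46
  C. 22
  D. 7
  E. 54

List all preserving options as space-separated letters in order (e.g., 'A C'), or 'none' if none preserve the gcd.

Old gcd = 2; gcd of others (without N[3]) = 4
New gcd for candidate v: gcd(4, v). Preserves old gcd iff gcd(4, v) = 2.
  Option A: v=18, gcd(4,18)=2 -> preserves
  Option B: v=46, gcd(4,46)=2 -> preserves
  Option C: v=22, gcd(4,22)=2 -> preserves
  Option D: v=7, gcd(4,7)=1 -> changes
  Option E: v=54, gcd(4,54)=2 -> preserves

Answer: A B C E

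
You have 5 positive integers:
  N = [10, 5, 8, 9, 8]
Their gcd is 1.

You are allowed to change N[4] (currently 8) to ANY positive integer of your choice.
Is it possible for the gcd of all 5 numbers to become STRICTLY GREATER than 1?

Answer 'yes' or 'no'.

Current gcd = 1
gcd of all OTHER numbers (without N[4]=8): gcd([10, 5, 8, 9]) = 1
The new gcd after any change is gcd(1, new_value).
This can be at most 1.
Since 1 = old gcd 1, the gcd can only stay the same or decrease.

Answer: no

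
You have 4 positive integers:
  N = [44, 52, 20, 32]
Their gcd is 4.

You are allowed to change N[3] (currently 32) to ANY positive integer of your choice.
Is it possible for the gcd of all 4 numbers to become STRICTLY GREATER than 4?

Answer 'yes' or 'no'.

Current gcd = 4
gcd of all OTHER numbers (without N[3]=32): gcd([44, 52, 20]) = 4
The new gcd after any change is gcd(4, new_value).
This can be at most 4.
Since 4 = old gcd 4, the gcd can only stay the same or decrease.

Answer: no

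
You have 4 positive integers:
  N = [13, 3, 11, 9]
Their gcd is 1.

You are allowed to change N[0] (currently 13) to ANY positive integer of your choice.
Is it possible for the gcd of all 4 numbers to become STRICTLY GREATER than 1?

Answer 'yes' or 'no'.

Answer: no

Derivation:
Current gcd = 1
gcd of all OTHER numbers (without N[0]=13): gcd([3, 11, 9]) = 1
The new gcd after any change is gcd(1, new_value).
This can be at most 1.
Since 1 = old gcd 1, the gcd can only stay the same or decrease.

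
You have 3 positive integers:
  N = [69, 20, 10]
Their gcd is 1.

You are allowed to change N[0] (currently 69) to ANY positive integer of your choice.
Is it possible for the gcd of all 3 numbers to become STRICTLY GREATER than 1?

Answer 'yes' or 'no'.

Current gcd = 1
gcd of all OTHER numbers (without N[0]=69): gcd([20, 10]) = 10
The new gcd after any change is gcd(10, new_value).
This can be at most 10.
Since 10 > old gcd 1, the gcd CAN increase (e.g., set N[0] = 10).

Answer: yes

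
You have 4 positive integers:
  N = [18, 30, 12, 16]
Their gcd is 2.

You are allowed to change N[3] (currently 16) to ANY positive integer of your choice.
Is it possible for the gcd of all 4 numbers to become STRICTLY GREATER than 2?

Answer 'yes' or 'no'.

Answer: yes

Derivation:
Current gcd = 2
gcd of all OTHER numbers (without N[3]=16): gcd([18, 30, 12]) = 6
The new gcd after any change is gcd(6, new_value).
This can be at most 6.
Since 6 > old gcd 2, the gcd CAN increase (e.g., set N[3] = 6).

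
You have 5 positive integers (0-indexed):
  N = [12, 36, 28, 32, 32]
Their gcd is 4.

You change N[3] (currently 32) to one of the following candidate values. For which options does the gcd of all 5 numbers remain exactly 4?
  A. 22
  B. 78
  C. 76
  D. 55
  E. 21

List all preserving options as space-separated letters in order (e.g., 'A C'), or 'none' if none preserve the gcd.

Answer: C

Derivation:
Old gcd = 4; gcd of others (without N[3]) = 4
New gcd for candidate v: gcd(4, v). Preserves old gcd iff gcd(4, v) = 4.
  Option A: v=22, gcd(4,22)=2 -> changes
  Option B: v=78, gcd(4,78)=2 -> changes
  Option C: v=76, gcd(4,76)=4 -> preserves
  Option D: v=55, gcd(4,55)=1 -> changes
  Option E: v=21, gcd(4,21)=1 -> changes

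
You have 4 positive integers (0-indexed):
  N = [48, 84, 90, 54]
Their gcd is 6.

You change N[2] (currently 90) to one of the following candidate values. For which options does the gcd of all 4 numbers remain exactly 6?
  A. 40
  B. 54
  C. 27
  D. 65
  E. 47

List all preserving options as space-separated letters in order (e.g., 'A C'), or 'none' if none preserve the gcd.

Answer: B

Derivation:
Old gcd = 6; gcd of others (without N[2]) = 6
New gcd for candidate v: gcd(6, v). Preserves old gcd iff gcd(6, v) = 6.
  Option A: v=40, gcd(6,40)=2 -> changes
  Option B: v=54, gcd(6,54)=6 -> preserves
  Option C: v=27, gcd(6,27)=3 -> changes
  Option D: v=65, gcd(6,65)=1 -> changes
  Option E: v=47, gcd(6,47)=1 -> changes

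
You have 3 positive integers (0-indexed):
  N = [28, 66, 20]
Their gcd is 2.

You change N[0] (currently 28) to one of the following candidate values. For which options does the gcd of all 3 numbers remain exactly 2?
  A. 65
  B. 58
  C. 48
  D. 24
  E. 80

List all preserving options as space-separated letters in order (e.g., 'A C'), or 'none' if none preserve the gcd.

Old gcd = 2; gcd of others (without N[0]) = 2
New gcd for candidate v: gcd(2, v). Preserves old gcd iff gcd(2, v) = 2.
  Option A: v=65, gcd(2,65)=1 -> changes
  Option B: v=58, gcd(2,58)=2 -> preserves
  Option C: v=48, gcd(2,48)=2 -> preserves
  Option D: v=24, gcd(2,24)=2 -> preserves
  Option E: v=80, gcd(2,80)=2 -> preserves

Answer: B C D E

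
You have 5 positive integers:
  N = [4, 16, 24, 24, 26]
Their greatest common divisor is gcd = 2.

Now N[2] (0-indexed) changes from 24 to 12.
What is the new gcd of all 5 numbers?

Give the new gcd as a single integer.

Answer: 2

Derivation:
Numbers: [4, 16, 24, 24, 26], gcd = 2
Change: index 2, 24 -> 12
gcd of the OTHER numbers (without index 2): gcd([4, 16, 24, 26]) = 2
New gcd = gcd(g_others, new_val) = gcd(2, 12) = 2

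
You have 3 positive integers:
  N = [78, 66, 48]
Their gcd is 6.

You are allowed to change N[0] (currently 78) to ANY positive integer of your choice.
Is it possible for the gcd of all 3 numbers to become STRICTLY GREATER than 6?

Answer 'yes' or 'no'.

Current gcd = 6
gcd of all OTHER numbers (without N[0]=78): gcd([66, 48]) = 6
The new gcd after any change is gcd(6, new_value).
This can be at most 6.
Since 6 = old gcd 6, the gcd can only stay the same or decrease.

Answer: no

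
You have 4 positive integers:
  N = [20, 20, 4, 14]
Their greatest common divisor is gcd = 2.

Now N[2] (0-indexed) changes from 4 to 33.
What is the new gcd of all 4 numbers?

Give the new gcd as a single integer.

Numbers: [20, 20, 4, 14], gcd = 2
Change: index 2, 4 -> 33
gcd of the OTHER numbers (without index 2): gcd([20, 20, 14]) = 2
New gcd = gcd(g_others, new_val) = gcd(2, 33) = 1

Answer: 1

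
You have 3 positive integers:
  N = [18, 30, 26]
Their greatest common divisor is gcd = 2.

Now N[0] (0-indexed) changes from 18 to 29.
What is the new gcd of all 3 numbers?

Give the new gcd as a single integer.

Numbers: [18, 30, 26], gcd = 2
Change: index 0, 18 -> 29
gcd of the OTHER numbers (without index 0): gcd([30, 26]) = 2
New gcd = gcd(g_others, new_val) = gcd(2, 29) = 1

Answer: 1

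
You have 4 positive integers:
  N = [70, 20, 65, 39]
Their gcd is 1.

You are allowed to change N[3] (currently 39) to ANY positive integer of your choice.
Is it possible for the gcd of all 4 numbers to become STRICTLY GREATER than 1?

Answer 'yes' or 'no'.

Current gcd = 1
gcd of all OTHER numbers (without N[3]=39): gcd([70, 20, 65]) = 5
The new gcd after any change is gcd(5, new_value).
This can be at most 5.
Since 5 > old gcd 1, the gcd CAN increase (e.g., set N[3] = 5).

Answer: yes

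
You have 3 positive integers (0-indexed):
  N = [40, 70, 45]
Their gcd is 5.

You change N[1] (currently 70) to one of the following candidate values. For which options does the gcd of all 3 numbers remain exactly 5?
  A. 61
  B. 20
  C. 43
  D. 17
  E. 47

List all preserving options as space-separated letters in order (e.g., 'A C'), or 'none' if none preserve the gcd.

Old gcd = 5; gcd of others (without N[1]) = 5
New gcd for candidate v: gcd(5, v). Preserves old gcd iff gcd(5, v) = 5.
  Option A: v=61, gcd(5,61)=1 -> changes
  Option B: v=20, gcd(5,20)=5 -> preserves
  Option C: v=43, gcd(5,43)=1 -> changes
  Option D: v=17, gcd(5,17)=1 -> changes
  Option E: v=47, gcd(5,47)=1 -> changes

Answer: B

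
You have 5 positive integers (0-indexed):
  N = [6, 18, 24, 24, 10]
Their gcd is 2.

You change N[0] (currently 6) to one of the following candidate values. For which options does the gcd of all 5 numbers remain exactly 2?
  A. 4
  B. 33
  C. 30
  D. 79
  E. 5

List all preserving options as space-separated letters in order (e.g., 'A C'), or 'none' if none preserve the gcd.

Answer: A C

Derivation:
Old gcd = 2; gcd of others (without N[0]) = 2
New gcd for candidate v: gcd(2, v). Preserves old gcd iff gcd(2, v) = 2.
  Option A: v=4, gcd(2,4)=2 -> preserves
  Option B: v=33, gcd(2,33)=1 -> changes
  Option C: v=30, gcd(2,30)=2 -> preserves
  Option D: v=79, gcd(2,79)=1 -> changes
  Option E: v=5, gcd(2,5)=1 -> changes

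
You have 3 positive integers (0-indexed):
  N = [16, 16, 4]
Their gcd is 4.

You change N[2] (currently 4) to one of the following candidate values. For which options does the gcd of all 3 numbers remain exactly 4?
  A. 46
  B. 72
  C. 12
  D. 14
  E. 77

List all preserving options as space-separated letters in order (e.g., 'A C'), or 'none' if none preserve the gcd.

Answer: C

Derivation:
Old gcd = 4; gcd of others (without N[2]) = 16
New gcd for candidate v: gcd(16, v). Preserves old gcd iff gcd(16, v) = 4.
  Option A: v=46, gcd(16,46)=2 -> changes
  Option B: v=72, gcd(16,72)=8 -> changes
  Option C: v=12, gcd(16,12)=4 -> preserves
  Option D: v=14, gcd(16,14)=2 -> changes
  Option E: v=77, gcd(16,77)=1 -> changes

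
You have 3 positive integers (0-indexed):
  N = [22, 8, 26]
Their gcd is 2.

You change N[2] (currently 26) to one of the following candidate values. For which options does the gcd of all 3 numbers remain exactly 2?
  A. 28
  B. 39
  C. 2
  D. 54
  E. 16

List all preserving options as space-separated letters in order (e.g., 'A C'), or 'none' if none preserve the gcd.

Old gcd = 2; gcd of others (without N[2]) = 2
New gcd for candidate v: gcd(2, v). Preserves old gcd iff gcd(2, v) = 2.
  Option A: v=28, gcd(2,28)=2 -> preserves
  Option B: v=39, gcd(2,39)=1 -> changes
  Option C: v=2, gcd(2,2)=2 -> preserves
  Option D: v=54, gcd(2,54)=2 -> preserves
  Option E: v=16, gcd(2,16)=2 -> preserves

Answer: A C D E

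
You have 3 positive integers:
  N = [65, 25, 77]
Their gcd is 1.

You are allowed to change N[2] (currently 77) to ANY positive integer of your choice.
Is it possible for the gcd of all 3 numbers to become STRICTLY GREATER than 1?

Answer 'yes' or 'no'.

Answer: yes

Derivation:
Current gcd = 1
gcd of all OTHER numbers (without N[2]=77): gcd([65, 25]) = 5
The new gcd after any change is gcd(5, new_value).
This can be at most 5.
Since 5 > old gcd 1, the gcd CAN increase (e.g., set N[2] = 5).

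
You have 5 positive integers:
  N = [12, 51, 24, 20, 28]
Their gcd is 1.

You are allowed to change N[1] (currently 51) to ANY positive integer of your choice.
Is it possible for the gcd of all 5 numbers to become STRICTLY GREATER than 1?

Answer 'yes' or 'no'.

Current gcd = 1
gcd of all OTHER numbers (without N[1]=51): gcd([12, 24, 20, 28]) = 4
The new gcd after any change is gcd(4, new_value).
This can be at most 4.
Since 4 > old gcd 1, the gcd CAN increase (e.g., set N[1] = 4).

Answer: yes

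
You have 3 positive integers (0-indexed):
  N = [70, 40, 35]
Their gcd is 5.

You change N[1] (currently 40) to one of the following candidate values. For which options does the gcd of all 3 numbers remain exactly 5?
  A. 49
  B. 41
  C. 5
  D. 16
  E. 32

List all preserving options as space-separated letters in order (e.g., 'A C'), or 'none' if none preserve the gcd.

Answer: C

Derivation:
Old gcd = 5; gcd of others (without N[1]) = 35
New gcd for candidate v: gcd(35, v). Preserves old gcd iff gcd(35, v) = 5.
  Option A: v=49, gcd(35,49)=7 -> changes
  Option B: v=41, gcd(35,41)=1 -> changes
  Option C: v=5, gcd(35,5)=5 -> preserves
  Option D: v=16, gcd(35,16)=1 -> changes
  Option E: v=32, gcd(35,32)=1 -> changes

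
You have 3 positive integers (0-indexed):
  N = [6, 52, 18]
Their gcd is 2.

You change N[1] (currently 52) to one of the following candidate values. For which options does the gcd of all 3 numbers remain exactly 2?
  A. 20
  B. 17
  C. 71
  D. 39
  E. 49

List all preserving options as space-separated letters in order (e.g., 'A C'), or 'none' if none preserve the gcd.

Answer: A

Derivation:
Old gcd = 2; gcd of others (without N[1]) = 6
New gcd for candidate v: gcd(6, v). Preserves old gcd iff gcd(6, v) = 2.
  Option A: v=20, gcd(6,20)=2 -> preserves
  Option B: v=17, gcd(6,17)=1 -> changes
  Option C: v=71, gcd(6,71)=1 -> changes
  Option D: v=39, gcd(6,39)=3 -> changes
  Option E: v=49, gcd(6,49)=1 -> changes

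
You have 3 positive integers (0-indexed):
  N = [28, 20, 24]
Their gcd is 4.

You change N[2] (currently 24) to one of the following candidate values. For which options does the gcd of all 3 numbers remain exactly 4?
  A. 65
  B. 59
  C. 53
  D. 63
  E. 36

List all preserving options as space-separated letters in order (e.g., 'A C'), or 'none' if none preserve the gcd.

Old gcd = 4; gcd of others (without N[2]) = 4
New gcd for candidate v: gcd(4, v). Preserves old gcd iff gcd(4, v) = 4.
  Option A: v=65, gcd(4,65)=1 -> changes
  Option B: v=59, gcd(4,59)=1 -> changes
  Option C: v=53, gcd(4,53)=1 -> changes
  Option D: v=63, gcd(4,63)=1 -> changes
  Option E: v=36, gcd(4,36)=4 -> preserves

Answer: E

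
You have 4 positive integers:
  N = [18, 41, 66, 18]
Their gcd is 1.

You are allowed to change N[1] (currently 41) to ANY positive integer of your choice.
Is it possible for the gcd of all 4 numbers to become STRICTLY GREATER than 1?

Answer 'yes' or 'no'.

Answer: yes

Derivation:
Current gcd = 1
gcd of all OTHER numbers (without N[1]=41): gcd([18, 66, 18]) = 6
The new gcd after any change is gcd(6, new_value).
This can be at most 6.
Since 6 > old gcd 1, the gcd CAN increase (e.g., set N[1] = 6).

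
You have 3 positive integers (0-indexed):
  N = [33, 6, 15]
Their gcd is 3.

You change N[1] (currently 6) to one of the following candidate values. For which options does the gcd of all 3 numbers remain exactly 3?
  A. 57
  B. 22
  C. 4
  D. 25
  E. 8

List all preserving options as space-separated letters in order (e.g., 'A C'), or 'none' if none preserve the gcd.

Old gcd = 3; gcd of others (without N[1]) = 3
New gcd for candidate v: gcd(3, v). Preserves old gcd iff gcd(3, v) = 3.
  Option A: v=57, gcd(3,57)=3 -> preserves
  Option B: v=22, gcd(3,22)=1 -> changes
  Option C: v=4, gcd(3,4)=1 -> changes
  Option D: v=25, gcd(3,25)=1 -> changes
  Option E: v=8, gcd(3,8)=1 -> changes

Answer: A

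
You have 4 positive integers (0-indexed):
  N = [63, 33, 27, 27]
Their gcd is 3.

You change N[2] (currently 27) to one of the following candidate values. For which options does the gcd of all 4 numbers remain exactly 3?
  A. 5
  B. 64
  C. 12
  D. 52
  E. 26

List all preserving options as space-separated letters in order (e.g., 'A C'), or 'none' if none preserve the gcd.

Answer: C

Derivation:
Old gcd = 3; gcd of others (without N[2]) = 3
New gcd for candidate v: gcd(3, v). Preserves old gcd iff gcd(3, v) = 3.
  Option A: v=5, gcd(3,5)=1 -> changes
  Option B: v=64, gcd(3,64)=1 -> changes
  Option C: v=12, gcd(3,12)=3 -> preserves
  Option D: v=52, gcd(3,52)=1 -> changes
  Option E: v=26, gcd(3,26)=1 -> changes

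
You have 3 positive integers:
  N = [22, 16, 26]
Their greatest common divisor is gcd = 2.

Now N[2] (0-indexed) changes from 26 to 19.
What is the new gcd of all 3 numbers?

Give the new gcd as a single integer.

Answer: 1

Derivation:
Numbers: [22, 16, 26], gcd = 2
Change: index 2, 26 -> 19
gcd of the OTHER numbers (without index 2): gcd([22, 16]) = 2
New gcd = gcd(g_others, new_val) = gcd(2, 19) = 1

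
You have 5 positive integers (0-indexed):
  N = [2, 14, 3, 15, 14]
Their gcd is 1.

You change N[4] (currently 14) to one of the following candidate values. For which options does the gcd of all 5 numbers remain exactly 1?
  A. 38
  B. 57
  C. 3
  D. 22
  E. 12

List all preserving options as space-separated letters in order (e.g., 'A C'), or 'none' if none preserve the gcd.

Old gcd = 1; gcd of others (without N[4]) = 1
New gcd for candidate v: gcd(1, v). Preserves old gcd iff gcd(1, v) = 1.
  Option A: v=38, gcd(1,38)=1 -> preserves
  Option B: v=57, gcd(1,57)=1 -> preserves
  Option C: v=3, gcd(1,3)=1 -> preserves
  Option D: v=22, gcd(1,22)=1 -> preserves
  Option E: v=12, gcd(1,12)=1 -> preserves

Answer: A B C D E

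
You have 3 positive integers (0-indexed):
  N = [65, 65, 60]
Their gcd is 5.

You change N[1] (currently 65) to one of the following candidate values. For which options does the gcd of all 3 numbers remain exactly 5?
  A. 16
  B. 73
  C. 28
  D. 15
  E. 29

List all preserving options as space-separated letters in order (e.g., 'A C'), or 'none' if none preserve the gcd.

Old gcd = 5; gcd of others (without N[1]) = 5
New gcd for candidate v: gcd(5, v). Preserves old gcd iff gcd(5, v) = 5.
  Option A: v=16, gcd(5,16)=1 -> changes
  Option B: v=73, gcd(5,73)=1 -> changes
  Option C: v=28, gcd(5,28)=1 -> changes
  Option D: v=15, gcd(5,15)=5 -> preserves
  Option E: v=29, gcd(5,29)=1 -> changes

Answer: D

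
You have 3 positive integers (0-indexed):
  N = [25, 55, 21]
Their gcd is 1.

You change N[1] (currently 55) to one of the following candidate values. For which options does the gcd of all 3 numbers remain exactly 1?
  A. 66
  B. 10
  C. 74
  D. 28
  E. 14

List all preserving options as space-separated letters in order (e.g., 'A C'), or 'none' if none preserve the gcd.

Answer: A B C D E

Derivation:
Old gcd = 1; gcd of others (without N[1]) = 1
New gcd for candidate v: gcd(1, v). Preserves old gcd iff gcd(1, v) = 1.
  Option A: v=66, gcd(1,66)=1 -> preserves
  Option B: v=10, gcd(1,10)=1 -> preserves
  Option C: v=74, gcd(1,74)=1 -> preserves
  Option D: v=28, gcd(1,28)=1 -> preserves
  Option E: v=14, gcd(1,14)=1 -> preserves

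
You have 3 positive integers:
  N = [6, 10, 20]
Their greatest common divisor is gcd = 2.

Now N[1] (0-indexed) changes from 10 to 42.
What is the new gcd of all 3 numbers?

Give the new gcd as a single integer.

Answer: 2

Derivation:
Numbers: [6, 10, 20], gcd = 2
Change: index 1, 10 -> 42
gcd of the OTHER numbers (without index 1): gcd([6, 20]) = 2
New gcd = gcd(g_others, new_val) = gcd(2, 42) = 2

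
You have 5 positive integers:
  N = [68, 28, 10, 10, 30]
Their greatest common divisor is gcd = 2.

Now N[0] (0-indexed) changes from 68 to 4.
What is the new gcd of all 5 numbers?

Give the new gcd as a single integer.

Numbers: [68, 28, 10, 10, 30], gcd = 2
Change: index 0, 68 -> 4
gcd of the OTHER numbers (without index 0): gcd([28, 10, 10, 30]) = 2
New gcd = gcd(g_others, new_val) = gcd(2, 4) = 2

Answer: 2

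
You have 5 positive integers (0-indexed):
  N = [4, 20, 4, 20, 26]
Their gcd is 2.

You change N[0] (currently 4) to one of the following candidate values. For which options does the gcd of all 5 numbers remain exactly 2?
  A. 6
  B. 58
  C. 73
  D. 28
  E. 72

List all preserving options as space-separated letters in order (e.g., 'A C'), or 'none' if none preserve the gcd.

Answer: A B D E

Derivation:
Old gcd = 2; gcd of others (without N[0]) = 2
New gcd for candidate v: gcd(2, v). Preserves old gcd iff gcd(2, v) = 2.
  Option A: v=6, gcd(2,6)=2 -> preserves
  Option B: v=58, gcd(2,58)=2 -> preserves
  Option C: v=73, gcd(2,73)=1 -> changes
  Option D: v=28, gcd(2,28)=2 -> preserves
  Option E: v=72, gcd(2,72)=2 -> preserves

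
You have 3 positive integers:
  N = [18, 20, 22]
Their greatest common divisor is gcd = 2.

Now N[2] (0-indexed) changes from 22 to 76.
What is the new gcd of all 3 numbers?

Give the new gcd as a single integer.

Numbers: [18, 20, 22], gcd = 2
Change: index 2, 22 -> 76
gcd of the OTHER numbers (without index 2): gcd([18, 20]) = 2
New gcd = gcd(g_others, new_val) = gcd(2, 76) = 2

Answer: 2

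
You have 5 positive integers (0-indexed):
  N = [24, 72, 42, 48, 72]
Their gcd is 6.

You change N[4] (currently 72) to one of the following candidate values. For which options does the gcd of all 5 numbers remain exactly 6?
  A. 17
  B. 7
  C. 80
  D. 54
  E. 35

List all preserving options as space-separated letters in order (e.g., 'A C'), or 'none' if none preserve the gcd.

Old gcd = 6; gcd of others (without N[4]) = 6
New gcd for candidate v: gcd(6, v). Preserves old gcd iff gcd(6, v) = 6.
  Option A: v=17, gcd(6,17)=1 -> changes
  Option B: v=7, gcd(6,7)=1 -> changes
  Option C: v=80, gcd(6,80)=2 -> changes
  Option D: v=54, gcd(6,54)=6 -> preserves
  Option E: v=35, gcd(6,35)=1 -> changes

Answer: D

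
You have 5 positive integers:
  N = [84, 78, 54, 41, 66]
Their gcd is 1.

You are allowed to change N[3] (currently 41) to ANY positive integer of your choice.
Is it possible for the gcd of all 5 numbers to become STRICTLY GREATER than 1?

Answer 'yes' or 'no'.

Current gcd = 1
gcd of all OTHER numbers (without N[3]=41): gcd([84, 78, 54, 66]) = 6
The new gcd after any change is gcd(6, new_value).
This can be at most 6.
Since 6 > old gcd 1, the gcd CAN increase (e.g., set N[3] = 6).

Answer: yes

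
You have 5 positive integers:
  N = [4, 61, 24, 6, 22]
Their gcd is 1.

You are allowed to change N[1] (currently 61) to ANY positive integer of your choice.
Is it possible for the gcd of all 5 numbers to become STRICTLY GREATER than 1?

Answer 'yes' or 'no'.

Current gcd = 1
gcd of all OTHER numbers (without N[1]=61): gcd([4, 24, 6, 22]) = 2
The new gcd after any change is gcd(2, new_value).
This can be at most 2.
Since 2 > old gcd 1, the gcd CAN increase (e.g., set N[1] = 2).

Answer: yes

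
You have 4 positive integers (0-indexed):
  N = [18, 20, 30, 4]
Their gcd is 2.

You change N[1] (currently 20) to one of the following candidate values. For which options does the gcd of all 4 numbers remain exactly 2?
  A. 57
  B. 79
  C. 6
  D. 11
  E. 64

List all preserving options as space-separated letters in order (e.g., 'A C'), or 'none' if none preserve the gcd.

Answer: C E

Derivation:
Old gcd = 2; gcd of others (without N[1]) = 2
New gcd for candidate v: gcd(2, v). Preserves old gcd iff gcd(2, v) = 2.
  Option A: v=57, gcd(2,57)=1 -> changes
  Option B: v=79, gcd(2,79)=1 -> changes
  Option C: v=6, gcd(2,6)=2 -> preserves
  Option D: v=11, gcd(2,11)=1 -> changes
  Option E: v=64, gcd(2,64)=2 -> preserves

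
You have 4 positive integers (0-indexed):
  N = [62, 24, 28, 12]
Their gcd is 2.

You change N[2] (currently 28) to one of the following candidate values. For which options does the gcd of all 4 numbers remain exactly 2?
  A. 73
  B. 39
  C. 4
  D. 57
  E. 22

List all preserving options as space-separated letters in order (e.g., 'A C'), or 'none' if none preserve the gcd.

Old gcd = 2; gcd of others (without N[2]) = 2
New gcd for candidate v: gcd(2, v). Preserves old gcd iff gcd(2, v) = 2.
  Option A: v=73, gcd(2,73)=1 -> changes
  Option B: v=39, gcd(2,39)=1 -> changes
  Option C: v=4, gcd(2,4)=2 -> preserves
  Option D: v=57, gcd(2,57)=1 -> changes
  Option E: v=22, gcd(2,22)=2 -> preserves

Answer: C E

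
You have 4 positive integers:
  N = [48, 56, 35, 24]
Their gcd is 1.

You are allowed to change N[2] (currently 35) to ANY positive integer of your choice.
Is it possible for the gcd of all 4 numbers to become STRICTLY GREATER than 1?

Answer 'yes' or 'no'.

Current gcd = 1
gcd of all OTHER numbers (without N[2]=35): gcd([48, 56, 24]) = 8
The new gcd after any change is gcd(8, new_value).
This can be at most 8.
Since 8 > old gcd 1, the gcd CAN increase (e.g., set N[2] = 8).

Answer: yes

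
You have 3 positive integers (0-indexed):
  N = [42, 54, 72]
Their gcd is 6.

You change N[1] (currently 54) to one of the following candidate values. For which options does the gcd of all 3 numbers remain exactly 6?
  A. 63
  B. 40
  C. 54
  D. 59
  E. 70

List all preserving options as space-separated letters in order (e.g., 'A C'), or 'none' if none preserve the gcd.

Old gcd = 6; gcd of others (without N[1]) = 6
New gcd for candidate v: gcd(6, v). Preserves old gcd iff gcd(6, v) = 6.
  Option A: v=63, gcd(6,63)=3 -> changes
  Option B: v=40, gcd(6,40)=2 -> changes
  Option C: v=54, gcd(6,54)=6 -> preserves
  Option D: v=59, gcd(6,59)=1 -> changes
  Option E: v=70, gcd(6,70)=2 -> changes

Answer: C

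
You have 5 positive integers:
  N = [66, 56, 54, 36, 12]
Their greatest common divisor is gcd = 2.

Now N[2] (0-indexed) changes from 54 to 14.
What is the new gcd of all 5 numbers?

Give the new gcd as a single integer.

Numbers: [66, 56, 54, 36, 12], gcd = 2
Change: index 2, 54 -> 14
gcd of the OTHER numbers (without index 2): gcd([66, 56, 36, 12]) = 2
New gcd = gcd(g_others, new_val) = gcd(2, 14) = 2

Answer: 2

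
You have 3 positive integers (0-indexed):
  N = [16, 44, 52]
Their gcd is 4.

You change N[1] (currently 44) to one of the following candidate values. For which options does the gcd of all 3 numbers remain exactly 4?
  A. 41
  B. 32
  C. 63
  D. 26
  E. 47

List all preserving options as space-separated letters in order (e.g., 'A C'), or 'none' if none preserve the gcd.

Answer: B

Derivation:
Old gcd = 4; gcd of others (without N[1]) = 4
New gcd for candidate v: gcd(4, v). Preserves old gcd iff gcd(4, v) = 4.
  Option A: v=41, gcd(4,41)=1 -> changes
  Option B: v=32, gcd(4,32)=4 -> preserves
  Option C: v=63, gcd(4,63)=1 -> changes
  Option D: v=26, gcd(4,26)=2 -> changes
  Option E: v=47, gcd(4,47)=1 -> changes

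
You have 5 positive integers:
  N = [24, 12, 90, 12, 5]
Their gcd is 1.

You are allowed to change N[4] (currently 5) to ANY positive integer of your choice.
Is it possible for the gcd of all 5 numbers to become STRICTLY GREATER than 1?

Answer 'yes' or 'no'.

Current gcd = 1
gcd of all OTHER numbers (without N[4]=5): gcd([24, 12, 90, 12]) = 6
The new gcd after any change is gcd(6, new_value).
This can be at most 6.
Since 6 > old gcd 1, the gcd CAN increase (e.g., set N[4] = 6).

Answer: yes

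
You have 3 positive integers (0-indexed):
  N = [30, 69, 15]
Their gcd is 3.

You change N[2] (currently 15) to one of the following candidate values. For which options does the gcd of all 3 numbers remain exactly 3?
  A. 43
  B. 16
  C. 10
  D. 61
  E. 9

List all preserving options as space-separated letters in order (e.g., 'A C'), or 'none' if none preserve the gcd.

Answer: E

Derivation:
Old gcd = 3; gcd of others (without N[2]) = 3
New gcd for candidate v: gcd(3, v). Preserves old gcd iff gcd(3, v) = 3.
  Option A: v=43, gcd(3,43)=1 -> changes
  Option B: v=16, gcd(3,16)=1 -> changes
  Option C: v=10, gcd(3,10)=1 -> changes
  Option D: v=61, gcd(3,61)=1 -> changes
  Option E: v=9, gcd(3,9)=3 -> preserves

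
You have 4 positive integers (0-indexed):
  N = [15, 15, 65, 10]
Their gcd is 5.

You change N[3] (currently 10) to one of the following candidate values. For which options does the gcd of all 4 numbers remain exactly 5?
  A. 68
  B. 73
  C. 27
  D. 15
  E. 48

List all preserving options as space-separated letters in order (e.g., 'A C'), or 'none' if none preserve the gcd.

Answer: D

Derivation:
Old gcd = 5; gcd of others (without N[3]) = 5
New gcd for candidate v: gcd(5, v). Preserves old gcd iff gcd(5, v) = 5.
  Option A: v=68, gcd(5,68)=1 -> changes
  Option B: v=73, gcd(5,73)=1 -> changes
  Option C: v=27, gcd(5,27)=1 -> changes
  Option D: v=15, gcd(5,15)=5 -> preserves
  Option E: v=48, gcd(5,48)=1 -> changes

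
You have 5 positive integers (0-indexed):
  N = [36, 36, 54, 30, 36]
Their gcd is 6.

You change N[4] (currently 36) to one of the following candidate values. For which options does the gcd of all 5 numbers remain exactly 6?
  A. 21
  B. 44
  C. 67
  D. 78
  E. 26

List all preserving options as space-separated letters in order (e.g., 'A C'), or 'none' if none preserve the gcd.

Answer: D

Derivation:
Old gcd = 6; gcd of others (without N[4]) = 6
New gcd for candidate v: gcd(6, v). Preserves old gcd iff gcd(6, v) = 6.
  Option A: v=21, gcd(6,21)=3 -> changes
  Option B: v=44, gcd(6,44)=2 -> changes
  Option C: v=67, gcd(6,67)=1 -> changes
  Option D: v=78, gcd(6,78)=6 -> preserves
  Option E: v=26, gcd(6,26)=2 -> changes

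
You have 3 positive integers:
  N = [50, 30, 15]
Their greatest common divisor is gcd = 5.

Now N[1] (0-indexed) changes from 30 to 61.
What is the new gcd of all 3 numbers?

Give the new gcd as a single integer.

Numbers: [50, 30, 15], gcd = 5
Change: index 1, 30 -> 61
gcd of the OTHER numbers (without index 1): gcd([50, 15]) = 5
New gcd = gcd(g_others, new_val) = gcd(5, 61) = 1

Answer: 1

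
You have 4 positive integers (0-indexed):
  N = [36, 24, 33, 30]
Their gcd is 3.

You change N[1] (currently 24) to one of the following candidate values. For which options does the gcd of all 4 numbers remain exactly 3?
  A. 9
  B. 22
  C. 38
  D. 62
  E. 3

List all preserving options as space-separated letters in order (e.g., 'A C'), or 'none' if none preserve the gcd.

Answer: A E

Derivation:
Old gcd = 3; gcd of others (without N[1]) = 3
New gcd for candidate v: gcd(3, v). Preserves old gcd iff gcd(3, v) = 3.
  Option A: v=9, gcd(3,9)=3 -> preserves
  Option B: v=22, gcd(3,22)=1 -> changes
  Option C: v=38, gcd(3,38)=1 -> changes
  Option D: v=62, gcd(3,62)=1 -> changes
  Option E: v=3, gcd(3,3)=3 -> preserves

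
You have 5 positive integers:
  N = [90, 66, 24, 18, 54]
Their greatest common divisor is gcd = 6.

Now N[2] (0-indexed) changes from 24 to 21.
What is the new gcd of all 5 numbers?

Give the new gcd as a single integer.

Answer: 3

Derivation:
Numbers: [90, 66, 24, 18, 54], gcd = 6
Change: index 2, 24 -> 21
gcd of the OTHER numbers (without index 2): gcd([90, 66, 18, 54]) = 6
New gcd = gcd(g_others, new_val) = gcd(6, 21) = 3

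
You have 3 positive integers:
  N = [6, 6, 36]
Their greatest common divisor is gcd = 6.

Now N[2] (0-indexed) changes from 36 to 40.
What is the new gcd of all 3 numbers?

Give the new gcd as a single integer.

Numbers: [6, 6, 36], gcd = 6
Change: index 2, 36 -> 40
gcd of the OTHER numbers (without index 2): gcd([6, 6]) = 6
New gcd = gcd(g_others, new_val) = gcd(6, 40) = 2

Answer: 2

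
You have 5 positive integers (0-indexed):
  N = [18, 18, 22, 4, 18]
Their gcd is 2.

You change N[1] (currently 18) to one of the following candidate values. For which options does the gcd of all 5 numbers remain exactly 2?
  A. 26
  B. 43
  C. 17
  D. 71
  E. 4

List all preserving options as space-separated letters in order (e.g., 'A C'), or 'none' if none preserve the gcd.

Old gcd = 2; gcd of others (without N[1]) = 2
New gcd for candidate v: gcd(2, v). Preserves old gcd iff gcd(2, v) = 2.
  Option A: v=26, gcd(2,26)=2 -> preserves
  Option B: v=43, gcd(2,43)=1 -> changes
  Option C: v=17, gcd(2,17)=1 -> changes
  Option D: v=71, gcd(2,71)=1 -> changes
  Option E: v=4, gcd(2,4)=2 -> preserves

Answer: A E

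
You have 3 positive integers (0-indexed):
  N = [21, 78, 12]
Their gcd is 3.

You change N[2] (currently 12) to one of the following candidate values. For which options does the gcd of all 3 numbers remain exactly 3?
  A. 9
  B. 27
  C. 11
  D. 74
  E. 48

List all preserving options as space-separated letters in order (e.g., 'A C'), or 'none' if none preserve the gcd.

Answer: A B E

Derivation:
Old gcd = 3; gcd of others (without N[2]) = 3
New gcd for candidate v: gcd(3, v). Preserves old gcd iff gcd(3, v) = 3.
  Option A: v=9, gcd(3,9)=3 -> preserves
  Option B: v=27, gcd(3,27)=3 -> preserves
  Option C: v=11, gcd(3,11)=1 -> changes
  Option D: v=74, gcd(3,74)=1 -> changes
  Option E: v=48, gcd(3,48)=3 -> preserves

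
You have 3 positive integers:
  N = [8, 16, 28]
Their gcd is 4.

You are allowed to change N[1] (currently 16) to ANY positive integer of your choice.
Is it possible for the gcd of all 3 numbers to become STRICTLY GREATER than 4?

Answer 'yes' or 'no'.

Answer: no

Derivation:
Current gcd = 4
gcd of all OTHER numbers (without N[1]=16): gcd([8, 28]) = 4
The new gcd after any change is gcd(4, new_value).
This can be at most 4.
Since 4 = old gcd 4, the gcd can only stay the same or decrease.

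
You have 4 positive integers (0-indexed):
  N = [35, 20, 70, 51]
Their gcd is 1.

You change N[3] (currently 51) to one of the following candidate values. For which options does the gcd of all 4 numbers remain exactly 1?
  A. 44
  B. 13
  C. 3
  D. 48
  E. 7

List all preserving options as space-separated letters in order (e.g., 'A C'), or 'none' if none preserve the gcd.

Old gcd = 1; gcd of others (without N[3]) = 5
New gcd for candidate v: gcd(5, v). Preserves old gcd iff gcd(5, v) = 1.
  Option A: v=44, gcd(5,44)=1 -> preserves
  Option B: v=13, gcd(5,13)=1 -> preserves
  Option C: v=3, gcd(5,3)=1 -> preserves
  Option D: v=48, gcd(5,48)=1 -> preserves
  Option E: v=7, gcd(5,7)=1 -> preserves

Answer: A B C D E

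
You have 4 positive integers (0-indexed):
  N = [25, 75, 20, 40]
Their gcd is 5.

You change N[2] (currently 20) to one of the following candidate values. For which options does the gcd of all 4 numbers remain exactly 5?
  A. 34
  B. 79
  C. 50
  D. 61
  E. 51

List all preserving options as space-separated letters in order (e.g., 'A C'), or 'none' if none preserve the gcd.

Old gcd = 5; gcd of others (without N[2]) = 5
New gcd for candidate v: gcd(5, v). Preserves old gcd iff gcd(5, v) = 5.
  Option A: v=34, gcd(5,34)=1 -> changes
  Option B: v=79, gcd(5,79)=1 -> changes
  Option C: v=50, gcd(5,50)=5 -> preserves
  Option D: v=61, gcd(5,61)=1 -> changes
  Option E: v=51, gcd(5,51)=1 -> changes

Answer: C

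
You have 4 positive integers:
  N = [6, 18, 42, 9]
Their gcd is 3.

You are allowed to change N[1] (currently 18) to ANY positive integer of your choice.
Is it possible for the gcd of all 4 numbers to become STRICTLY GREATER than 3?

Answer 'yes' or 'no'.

Current gcd = 3
gcd of all OTHER numbers (without N[1]=18): gcd([6, 42, 9]) = 3
The new gcd after any change is gcd(3, new_value).
This can be at most 3.
Since 3 = old gcd 3, the gcd can only stay the same or decrease.

Answer: no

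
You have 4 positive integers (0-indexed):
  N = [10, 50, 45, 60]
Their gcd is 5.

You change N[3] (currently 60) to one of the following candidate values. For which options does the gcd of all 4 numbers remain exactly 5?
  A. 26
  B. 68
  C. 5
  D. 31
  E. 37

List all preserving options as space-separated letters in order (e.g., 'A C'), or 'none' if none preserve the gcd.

Answer: C

Derivation:
Old gcd = 5; gcd of others (without N[3]) = 5
New gcd for candidate v: gcd(5, v). Preserves old gcd iff gcd(5, v) = 5.
  Option A: v=26, gcd(5,26)=1 -> changes
  Option B: v=68, gcd(5,68)=1 -> changes
  Option C: v=5, gcd(5,5)=5 -> preserves
  Option D: v=31, gcd(5,31)=1 -> changes
  Option E: v=37, gcd(5,37)=1 -> changes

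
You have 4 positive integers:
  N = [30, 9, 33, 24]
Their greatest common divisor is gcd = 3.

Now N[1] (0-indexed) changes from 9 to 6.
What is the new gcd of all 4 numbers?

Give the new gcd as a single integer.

Answer: 3

Derivation:
Numbers: [30, 9, 33, 24], gcd = 3
Change: index 1, 9 -> 6
gcd of the OTHER numbers (without index 1): gcd([30, 33, 24]) = 3
New gcd = gcd(g_others, new_val) = gcd(3, 6) = 3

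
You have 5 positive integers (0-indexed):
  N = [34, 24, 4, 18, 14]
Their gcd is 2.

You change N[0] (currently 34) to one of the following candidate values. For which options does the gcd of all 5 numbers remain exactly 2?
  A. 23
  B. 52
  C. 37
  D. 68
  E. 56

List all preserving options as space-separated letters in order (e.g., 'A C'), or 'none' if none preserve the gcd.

Old gcd = 2; gcd of others (without N[0]) = 2
New gcd for candidate v: gcd(2, v). Preserves old gcd iff gcd(2, v) = 2.
  Option A: v=23, gcd(2,23)=1 -> changes
  Option B: v=52, gcd(2,52)=2 -> preserves
  Option C: v=37, gcd(2,37)=1 -> changes
  Option D: v=68, gcd(2,68)=2 -> preserves
  Option E: v=56, gcd(2,56)=2 -> preserves

Answer: B D E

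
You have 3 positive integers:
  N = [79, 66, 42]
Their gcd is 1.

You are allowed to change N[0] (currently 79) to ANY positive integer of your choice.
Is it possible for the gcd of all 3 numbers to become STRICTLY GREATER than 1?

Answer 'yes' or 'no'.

Current gcd = 1
gcd of all OTHER numbers (without N[0]=79): gcd([66, 42]) = 6
The new gcd after any change is gcd(6, new_value).
This can be at most 6.
Since 6 > old gcd 1, the gcd CAN increase (e.g., set N[0] = 6).

Answer: yes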